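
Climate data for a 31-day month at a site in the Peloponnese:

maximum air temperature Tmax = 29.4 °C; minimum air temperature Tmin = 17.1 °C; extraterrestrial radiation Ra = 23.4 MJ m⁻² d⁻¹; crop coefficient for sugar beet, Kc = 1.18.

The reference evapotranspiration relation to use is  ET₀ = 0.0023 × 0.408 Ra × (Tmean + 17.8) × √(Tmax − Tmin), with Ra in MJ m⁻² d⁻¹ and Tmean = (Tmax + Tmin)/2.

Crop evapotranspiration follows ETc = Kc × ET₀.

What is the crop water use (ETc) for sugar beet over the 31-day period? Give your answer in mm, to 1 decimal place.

Tmean = (29.4 + 17.1)/2 = 23.25 °C
0.408 Ra = 0.408 × 23.4 = 9.5472 mm/d equivalent
ET₀ = 0.0023 × 9.5472 × (23.25 + 17.8) × √12.3 = 0.0023 × 9.5472 × 41.05 × 3.5071 = 3.1613 mm/d
ETc = Kc × ET₀ = 1.18 × 3.1613 = 3.7303 mm/d
Over 31 days: 3.7303 × 31 = 115.639 mm

115.6 mm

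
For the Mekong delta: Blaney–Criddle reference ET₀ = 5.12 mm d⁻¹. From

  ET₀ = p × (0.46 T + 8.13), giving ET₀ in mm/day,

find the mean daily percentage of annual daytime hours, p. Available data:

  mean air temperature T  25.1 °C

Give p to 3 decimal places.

0.260

p = ET₀ / (0.46 T + 8.13) = 5.12 / (0.46 × 25.1 + 8.13) = 5.12 / 19.676 = 0.2602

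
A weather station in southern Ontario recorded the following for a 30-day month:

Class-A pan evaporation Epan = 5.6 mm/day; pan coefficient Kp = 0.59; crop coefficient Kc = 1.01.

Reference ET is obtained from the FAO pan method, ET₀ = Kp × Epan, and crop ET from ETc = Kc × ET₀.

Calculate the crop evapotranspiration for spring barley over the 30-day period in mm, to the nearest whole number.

100 mm

ET₀ = 0.59 × 5.6 = 3.3040 mm/d
ETc = Kc × ET₀ = 1.01 × 3.3040 = 3.3370 mm/d
Over 30 days: 3.3370 × 30 = 100.110 mm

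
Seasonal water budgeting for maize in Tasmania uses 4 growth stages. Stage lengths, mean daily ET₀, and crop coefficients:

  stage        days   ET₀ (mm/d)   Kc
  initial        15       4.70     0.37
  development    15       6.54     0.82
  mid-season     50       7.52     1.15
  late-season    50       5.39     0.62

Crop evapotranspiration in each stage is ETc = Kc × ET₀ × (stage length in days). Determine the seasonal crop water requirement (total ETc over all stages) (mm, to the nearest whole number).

initial: 0.37 × 4.70 × 15 = 26.09 mm
development: 0.82 × 6.54 × 15 = 80.44 mm
mid-season: 1.15 × 7.52 × 50 = 432.40 mm
late-season: 0.62 × 5.39 × 50 = 167.09 mm
Seasonal total = 706.02 mm

706 mm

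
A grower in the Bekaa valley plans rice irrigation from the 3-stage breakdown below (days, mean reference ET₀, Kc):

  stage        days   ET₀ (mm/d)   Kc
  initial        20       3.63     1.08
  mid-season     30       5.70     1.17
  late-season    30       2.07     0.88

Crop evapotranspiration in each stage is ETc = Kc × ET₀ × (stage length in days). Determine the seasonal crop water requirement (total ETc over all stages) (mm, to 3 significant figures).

initial: 1.08 × 3.63 × 20 = 78.41 mm
mid-season: 1.17 × 5.70 × 30 = 200.07 mm
late-season: 0.88 × 2.07 × 30 = 54.65 mm
Seasonal total = 333.13 mm

333 mm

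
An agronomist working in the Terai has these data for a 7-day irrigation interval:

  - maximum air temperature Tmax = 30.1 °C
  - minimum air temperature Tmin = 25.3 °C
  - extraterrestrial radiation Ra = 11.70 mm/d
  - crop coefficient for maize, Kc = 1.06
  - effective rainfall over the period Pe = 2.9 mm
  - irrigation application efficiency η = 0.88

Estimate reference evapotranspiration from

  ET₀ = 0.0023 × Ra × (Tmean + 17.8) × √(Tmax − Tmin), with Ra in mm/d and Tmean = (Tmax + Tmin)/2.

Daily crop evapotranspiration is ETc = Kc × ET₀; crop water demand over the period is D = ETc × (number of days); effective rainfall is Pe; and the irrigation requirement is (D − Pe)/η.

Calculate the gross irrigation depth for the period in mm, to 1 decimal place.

Tmean = (30.1 + 25.3)/2 = 27.70 °C
ET₀ = 0.0023 × 11.70 × (27.70 + 17.8) × √4.8 = 0.0023 × 11.70 × 45.50 × 2.1909 = 2.6825 mm/d
ETc = Kc × ET₀ = 1.06 × 2.6825 = 2.8435 mm/d
Crop demand D = ETc × 7 d = 2.8435 × 7 = 19.905 mm
D − Pe = 19.905 − 2.9 = 17.005 mm
Gross irrigation = 17.005 / 0.88 = 19.324 mm

19.3 mm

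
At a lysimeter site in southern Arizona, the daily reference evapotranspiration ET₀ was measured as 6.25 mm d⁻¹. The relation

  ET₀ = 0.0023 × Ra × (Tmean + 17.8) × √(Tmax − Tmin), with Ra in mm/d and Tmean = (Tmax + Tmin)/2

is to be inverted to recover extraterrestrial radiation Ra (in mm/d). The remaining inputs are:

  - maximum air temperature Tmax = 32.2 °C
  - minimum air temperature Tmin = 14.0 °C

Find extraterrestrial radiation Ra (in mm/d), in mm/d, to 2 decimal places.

15.57 mm/d

Tmean = 23.10 °C; √ΔT = 4.2661
Ra = ET₀ / [0.0023 × (Tmean+17.8) × √ΔT] = 6.25 / (0.0023 × 40.90 × 4.2661) = 15.574 mm/d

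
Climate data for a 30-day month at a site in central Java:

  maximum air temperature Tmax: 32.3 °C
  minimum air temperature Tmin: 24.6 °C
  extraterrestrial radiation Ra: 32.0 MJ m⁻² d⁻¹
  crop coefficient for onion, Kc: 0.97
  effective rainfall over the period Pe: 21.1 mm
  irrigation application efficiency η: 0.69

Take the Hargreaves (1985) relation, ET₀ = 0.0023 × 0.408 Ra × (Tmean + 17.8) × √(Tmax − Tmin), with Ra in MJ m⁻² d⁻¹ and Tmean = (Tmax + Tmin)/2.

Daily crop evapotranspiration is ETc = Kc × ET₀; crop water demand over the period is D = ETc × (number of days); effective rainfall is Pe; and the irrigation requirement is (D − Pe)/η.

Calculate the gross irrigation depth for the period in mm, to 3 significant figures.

Tmean = (32.3 + 24.6)/2 = 28.45 °C
0.408 Ra = 0.408 × 32.0 = 13.0560 mm/d equivalent
ET₀ = 0.0023 × 13.0560 × (28.45 + 17.8) × √7.7 = 0.0023 × 13.0560 × 46.25 × 2.7749 = 3.8539 mm/d
ETc = Kc × ET₀ = 0.97 × 3.8539 = 3.7383 mm/d
Crop demand D = ETc × 30 d = 3.7383 × 30 = 112.149 mm
D − Pe = 112.149 − 21.1 = 91.049 mm
Gross irrigation = 91.049 / 0.69 = 131.955 mm

132 mm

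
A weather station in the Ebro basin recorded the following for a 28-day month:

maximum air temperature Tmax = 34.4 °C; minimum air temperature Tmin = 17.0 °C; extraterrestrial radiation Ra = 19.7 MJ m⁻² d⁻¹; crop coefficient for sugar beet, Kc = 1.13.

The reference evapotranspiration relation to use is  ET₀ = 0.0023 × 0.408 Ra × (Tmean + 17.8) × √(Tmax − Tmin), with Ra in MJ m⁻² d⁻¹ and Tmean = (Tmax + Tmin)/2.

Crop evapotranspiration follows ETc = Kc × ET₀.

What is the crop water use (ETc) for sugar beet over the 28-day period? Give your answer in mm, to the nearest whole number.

Tmean = (34.4 + 17.0)/2 = 25.70 °C
0.408 Ra = 0.408 × 19.7 = 8.0376 mm/d equivalent
ET₀ = 0.0023 × 8.0376 × (25.70 + 17.8) × √17.4 = 0.0023 × 8.0376 × 43.50 × 4.1713 = 3.3544 mm/d
ETc = Kc × ET₀ = 1.13 × 3.3544 = 3.7905 mm/d
Over 28 days: 3.7905 × 28 = 106.134 mm

106 mm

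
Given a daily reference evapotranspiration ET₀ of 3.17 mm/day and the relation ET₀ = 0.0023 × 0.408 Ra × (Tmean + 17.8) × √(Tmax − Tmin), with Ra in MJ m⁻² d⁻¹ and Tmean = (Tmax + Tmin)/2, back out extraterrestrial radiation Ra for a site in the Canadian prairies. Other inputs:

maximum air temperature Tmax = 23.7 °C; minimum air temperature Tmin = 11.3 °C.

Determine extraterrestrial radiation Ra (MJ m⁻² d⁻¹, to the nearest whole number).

27 MJ m⁻² d⁻¹

Tmean = (23.7+11.3)/2 = 17.50 °C; ΔT = 12.4
Ra = ET₀ / [0.0023 × 0.408 × (Tmean+17.8) × √ΔT]
   = 3.17 / (0.0023 × 0.408 × 35.30 × 3.5214) = 27.176 MJ m⁻² d⁻¹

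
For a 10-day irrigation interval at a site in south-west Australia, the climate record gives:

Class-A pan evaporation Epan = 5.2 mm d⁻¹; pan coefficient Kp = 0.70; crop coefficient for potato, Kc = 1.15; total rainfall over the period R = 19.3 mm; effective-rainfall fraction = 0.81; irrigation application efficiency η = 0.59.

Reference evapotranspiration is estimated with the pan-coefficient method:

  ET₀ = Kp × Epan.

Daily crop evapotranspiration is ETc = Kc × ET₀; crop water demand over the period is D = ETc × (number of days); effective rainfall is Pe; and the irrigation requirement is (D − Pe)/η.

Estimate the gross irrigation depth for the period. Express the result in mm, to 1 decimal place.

44.5 mm

ET₀ = 0.70 × 5.2 = 3.6400 mm/d
ETc = Kc × ET₀ = 1.15 × 3.6400 = 4.1860 mm/d
Crop demand D = ETc × 10 d = 4.1860 × 10 = 41.860 mm
Pe = 0.81 × 19.3 = 15.633 mm
D − Pe = 41.860 − 15.633 = 26.227 mm
Gross irrigation = 26.227 / 0.59 = 44.453 mm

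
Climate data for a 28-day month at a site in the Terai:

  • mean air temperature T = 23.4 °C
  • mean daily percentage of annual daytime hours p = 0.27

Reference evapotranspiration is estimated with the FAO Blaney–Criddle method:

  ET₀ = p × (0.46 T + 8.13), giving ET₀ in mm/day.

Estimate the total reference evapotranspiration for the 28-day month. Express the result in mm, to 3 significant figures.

143 mm

ET₀ = 0.27 × (0.46 × 23.4 + 8.13) = 0.27 × 18.894 = 5.1014 mm/d
Monthly total = 5.1014 × 28 = 142.839 mm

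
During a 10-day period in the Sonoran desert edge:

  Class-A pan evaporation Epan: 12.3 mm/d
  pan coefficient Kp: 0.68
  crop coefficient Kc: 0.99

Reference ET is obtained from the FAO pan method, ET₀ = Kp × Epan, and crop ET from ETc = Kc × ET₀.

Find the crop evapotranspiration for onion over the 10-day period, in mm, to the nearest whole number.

ET₀ = 0.68 × 12.3 = 8.3640 mm/d
ETc = Kc × ET₀ = 0.99 × 8.3640 = 8.2804 mm/d
Over 10 days: 8.2804 × 10 = 82.804 mm

83 mm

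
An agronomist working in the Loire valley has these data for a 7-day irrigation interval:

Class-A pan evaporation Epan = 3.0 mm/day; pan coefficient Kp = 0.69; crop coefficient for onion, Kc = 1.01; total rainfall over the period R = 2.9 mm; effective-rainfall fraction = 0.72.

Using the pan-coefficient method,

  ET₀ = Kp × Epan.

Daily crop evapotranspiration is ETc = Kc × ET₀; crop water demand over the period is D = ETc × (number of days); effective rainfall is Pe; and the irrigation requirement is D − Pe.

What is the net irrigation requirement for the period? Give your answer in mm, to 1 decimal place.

12.5 mm

ET₀ = 0.69 × 3.0 = 2.0700 mm/d
ETc = Kc × ET₀ = 1.01 × 2.0700 = 2.0907 mm/d
Crop demand D = ETc × 7 d = 2.0907 × 7 = 14.635 mm
Pe = 0.72 × 2.9 = 2.088 mm
D − Pe = 14.635 − 2.088 = 12.547 mm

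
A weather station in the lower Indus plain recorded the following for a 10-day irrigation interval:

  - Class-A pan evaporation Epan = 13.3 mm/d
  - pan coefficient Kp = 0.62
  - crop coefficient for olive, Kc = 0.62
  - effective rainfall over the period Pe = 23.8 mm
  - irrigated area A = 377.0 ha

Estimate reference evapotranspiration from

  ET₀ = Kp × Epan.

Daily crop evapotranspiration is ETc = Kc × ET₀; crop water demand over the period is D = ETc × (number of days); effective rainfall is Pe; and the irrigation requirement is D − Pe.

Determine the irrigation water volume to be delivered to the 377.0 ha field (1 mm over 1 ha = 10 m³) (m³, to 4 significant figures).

103000 m³

ET₀ = 0.62 × 13.3 = 8.2460 mm/d
ETc = Kc × ET₀ = 0.62 × 8.2460 = 5.1125 mm/d
Crop demand D = ETc × 10 d = 5.1125 × 10 = 51.125 mm
D − Pe = 51.125 − 23.8 = 27.325 mm
Volume = 27.325 mm × 377.0 ha × 10 = 103015.3 m³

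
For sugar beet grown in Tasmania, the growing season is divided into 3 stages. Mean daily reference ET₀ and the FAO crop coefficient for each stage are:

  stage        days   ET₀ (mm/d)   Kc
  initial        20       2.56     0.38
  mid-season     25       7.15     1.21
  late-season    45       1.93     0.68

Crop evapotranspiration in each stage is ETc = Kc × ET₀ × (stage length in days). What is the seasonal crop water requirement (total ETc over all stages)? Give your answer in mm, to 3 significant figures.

initial: 0.38 × 2.56 × 20 = 19.46 mm
mid-season: 1.21 × 7.15 × 25 = 216.29 mm
late-season: 0.68 × 1.93 × 45 = 59.06 mm
Seasonal total = 294.81 mm

295 mm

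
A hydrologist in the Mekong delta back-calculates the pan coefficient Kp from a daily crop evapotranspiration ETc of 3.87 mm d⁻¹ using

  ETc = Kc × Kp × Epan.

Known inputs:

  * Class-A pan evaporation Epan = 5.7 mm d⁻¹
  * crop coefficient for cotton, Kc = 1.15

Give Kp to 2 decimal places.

0.59

ETc = Kc × Kp × Epan  ⇒  Kp = ETc / (Kc × Epan)
Kp = 3.87 / (1.15 × 5.7) = 3.87 / 6.555 = 0.5904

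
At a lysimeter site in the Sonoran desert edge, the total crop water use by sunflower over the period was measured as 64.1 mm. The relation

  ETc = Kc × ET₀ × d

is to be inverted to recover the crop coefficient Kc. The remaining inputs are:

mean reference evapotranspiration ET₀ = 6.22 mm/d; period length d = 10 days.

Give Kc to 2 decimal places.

1.03

ETc = Kc × ET₀ × d  ⇒  Kc = ETc / (ET₀ × d)
Kc = 64.1 / (6.22 × 10) = 64.1 / 62.20 = 1.0305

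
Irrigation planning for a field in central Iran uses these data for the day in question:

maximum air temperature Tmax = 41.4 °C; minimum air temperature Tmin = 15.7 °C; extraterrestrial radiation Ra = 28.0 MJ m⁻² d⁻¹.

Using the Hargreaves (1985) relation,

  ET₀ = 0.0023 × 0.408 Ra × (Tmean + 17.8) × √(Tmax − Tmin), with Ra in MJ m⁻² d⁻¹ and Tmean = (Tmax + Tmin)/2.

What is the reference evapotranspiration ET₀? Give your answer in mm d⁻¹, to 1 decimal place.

6.2 mm d⁻¹

Tmean = (41.4 + 15.7)/2 = 28.55 °C
0.408 Ra = 0.408 × 28.0 = 11.4240 mm/d equivalent
ET₀ = 0.0023 × 11.4240 × (28.55 + 17.8) × √25.7 = 0.0023 × 11.4240 × 46.35 × 5.0695 = 6.1739 mm/d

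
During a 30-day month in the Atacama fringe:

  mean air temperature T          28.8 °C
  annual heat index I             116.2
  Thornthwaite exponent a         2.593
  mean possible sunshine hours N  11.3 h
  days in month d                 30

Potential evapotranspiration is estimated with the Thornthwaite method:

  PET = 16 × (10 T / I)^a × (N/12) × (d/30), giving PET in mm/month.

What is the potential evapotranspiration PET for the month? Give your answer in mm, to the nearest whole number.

10T/I = 10 × 28.8 / 116.2 = 2.4785
(10T/I)^a = 2.4785^2.593 = 10.5228
Uncorrected PET = 16 × 10.5228 = 168.365 mm
Correction = (N/12)(d/30) = (11.3/12)(30/30) = 0.9417
PET = 168.365 × 0.9417 = 158.549 mm/month

159 mm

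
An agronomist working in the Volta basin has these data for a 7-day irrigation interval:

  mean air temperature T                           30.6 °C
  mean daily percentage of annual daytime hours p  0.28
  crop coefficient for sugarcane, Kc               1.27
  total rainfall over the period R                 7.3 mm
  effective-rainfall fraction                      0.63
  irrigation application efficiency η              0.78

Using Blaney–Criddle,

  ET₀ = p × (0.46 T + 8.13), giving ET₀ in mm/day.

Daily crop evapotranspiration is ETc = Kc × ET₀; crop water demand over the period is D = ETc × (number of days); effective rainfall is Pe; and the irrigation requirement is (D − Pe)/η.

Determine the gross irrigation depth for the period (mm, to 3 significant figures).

ET₀ = 0.28 × (0.46 × 30.6 + 8.13) = 0.28 × 22.206 = 6.2177 mm/d
ETc = Kc × ET₀ = 1.27 × 6.2177 = 7.8965 mm/d
Crop demand D = ETc × 7 d = 7.8965 × 7 = 55.276 mm
Pe = 0.63 × 7.3 = 4.599 mm
D − Pe = 55.276 − 4.599 = 50.677 mm
Gross irrigation = 50.677 / 0.78 = 64.971 mm

65.0 mm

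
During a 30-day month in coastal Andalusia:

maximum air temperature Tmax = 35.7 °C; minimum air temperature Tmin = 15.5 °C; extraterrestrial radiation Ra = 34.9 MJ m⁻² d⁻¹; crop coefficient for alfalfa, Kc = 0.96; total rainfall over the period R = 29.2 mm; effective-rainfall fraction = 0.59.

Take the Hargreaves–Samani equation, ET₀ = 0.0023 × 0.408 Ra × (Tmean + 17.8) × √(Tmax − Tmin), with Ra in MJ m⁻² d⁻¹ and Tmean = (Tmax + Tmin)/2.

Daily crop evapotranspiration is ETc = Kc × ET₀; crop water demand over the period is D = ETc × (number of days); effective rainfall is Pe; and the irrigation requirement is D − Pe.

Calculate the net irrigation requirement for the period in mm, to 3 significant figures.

Tmean = (35.7 + 15.5)/2 = 25.60 °C
0.408 Ra = 0.408 × 34.9 = 14.2392 mm/d equivalent
ET₀ = 0.0023 × 14.2392 × (25.60 + 17.8) × √20.2 = 0.0023 × 14.2392 × 43.40 × 4.4944 = 6.3881 mm/d
ETc = Kc × ET₀ = 0.96 × 6.3881 = 6.1326 mm/d
Crop demand D = ETc × 30 d = 6.1326 × 30 = 183.978 mm
Pe = 0.59 × 29.2 = 17.228 mm
D − Pe = 183.978 − 17.228 = 166.750 mm

167 mm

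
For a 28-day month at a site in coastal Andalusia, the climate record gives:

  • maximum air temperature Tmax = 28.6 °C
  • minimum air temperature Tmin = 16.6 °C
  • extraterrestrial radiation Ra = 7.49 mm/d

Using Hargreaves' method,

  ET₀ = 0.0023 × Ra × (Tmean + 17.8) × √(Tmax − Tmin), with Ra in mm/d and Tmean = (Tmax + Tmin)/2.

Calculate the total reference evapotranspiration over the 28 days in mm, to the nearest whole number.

68 mm

Tmean = (28.6 + 16.6)/2 = 22.60 °C
ET₀ = 0.0023 × 7.49 × (22.60 + 17.8) × √12.0 = 0.0023 × 7.49 × 40.40 × 3.4641 = 2.4109 mm/d
Over 28 days: 2.4109 × 28 = 67.505 mm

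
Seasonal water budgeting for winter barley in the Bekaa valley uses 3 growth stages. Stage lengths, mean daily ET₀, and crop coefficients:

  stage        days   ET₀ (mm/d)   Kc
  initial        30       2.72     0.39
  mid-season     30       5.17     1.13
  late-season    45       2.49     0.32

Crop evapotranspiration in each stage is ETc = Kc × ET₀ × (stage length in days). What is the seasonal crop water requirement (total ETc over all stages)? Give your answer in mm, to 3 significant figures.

initial: 0.39 × 2.72 × 30 = 31.82 mm
mid-season: 1.13 × 5.17 × 30 = 175.26 mm
late-season: 0.32 × 2.49 × 45 = 35.86 mm
Seasonal total = 242.94 mm

243 mm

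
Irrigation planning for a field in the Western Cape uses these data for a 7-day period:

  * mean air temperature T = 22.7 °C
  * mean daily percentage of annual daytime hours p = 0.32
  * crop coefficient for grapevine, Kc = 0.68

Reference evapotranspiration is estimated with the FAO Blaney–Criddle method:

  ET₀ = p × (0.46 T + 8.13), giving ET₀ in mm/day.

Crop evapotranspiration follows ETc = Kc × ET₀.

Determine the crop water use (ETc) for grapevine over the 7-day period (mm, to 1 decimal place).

ET₀ = 0.32 × (0.46 × 22.7 + 8.13) = 0.32 × 18.572 = 5.9430 mm/d
ETc = Kc × ET₀ = 0.68 × 5.9430 = 4.0412 mm/d
Over 7 days: 4.0412 × 7 = 28.288 mm

28.3 mm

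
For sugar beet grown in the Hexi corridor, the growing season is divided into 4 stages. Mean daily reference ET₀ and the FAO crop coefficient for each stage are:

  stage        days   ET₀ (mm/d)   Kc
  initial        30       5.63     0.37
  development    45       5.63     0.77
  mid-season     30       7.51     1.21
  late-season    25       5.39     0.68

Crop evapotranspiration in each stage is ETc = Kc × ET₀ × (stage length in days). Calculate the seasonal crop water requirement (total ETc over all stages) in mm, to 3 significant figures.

622 mm

initial: 0.37 × 5.63 × 30 = 62.49 mm
development: 0.77 × 5.63 × 45 = 195.08 mm
mid-season: 1.21 × 7.51 × 30 = 272.61 mm
late-season: 0.68 × 5.39 × 25 = 91.63 mm
Seasonal total = 621.81 mm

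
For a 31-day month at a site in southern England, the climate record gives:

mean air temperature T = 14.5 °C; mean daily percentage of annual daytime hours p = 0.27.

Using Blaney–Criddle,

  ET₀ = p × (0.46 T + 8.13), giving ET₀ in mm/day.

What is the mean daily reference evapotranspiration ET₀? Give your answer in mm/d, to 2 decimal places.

4.00 mm/d

ET₀ = 0.27 × (0.46 × 14.5 + 8.13) = 0.27 × 14.800 = 3.9960 mm/d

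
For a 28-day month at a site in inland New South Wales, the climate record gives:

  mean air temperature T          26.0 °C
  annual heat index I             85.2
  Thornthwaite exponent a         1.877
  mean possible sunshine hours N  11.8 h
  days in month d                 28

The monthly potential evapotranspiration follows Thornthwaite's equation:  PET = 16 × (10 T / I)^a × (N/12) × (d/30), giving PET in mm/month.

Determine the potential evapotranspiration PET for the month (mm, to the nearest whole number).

119 mm

10T/I = 10 × 26.0 / 85.2 = 3.0516
(10T/I)^a = 3.0516^1.877 = 8.1182
Uncorrected PET = 16 × 8.1182 = 129.891 mm
Correction = (N/12)(d/30) = (11.8/12)(28/30) = 0.9178
PET = 129.891 × 0.9178 = 119.214 mm/month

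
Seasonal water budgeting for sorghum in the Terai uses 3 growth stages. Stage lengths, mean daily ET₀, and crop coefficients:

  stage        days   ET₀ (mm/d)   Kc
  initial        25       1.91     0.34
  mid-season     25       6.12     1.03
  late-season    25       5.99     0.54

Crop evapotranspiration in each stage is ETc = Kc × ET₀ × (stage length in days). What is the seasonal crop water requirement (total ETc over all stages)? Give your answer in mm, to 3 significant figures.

255 mm

initial: 0.34 × 1.91 × 25 = 16.24 mm
mid-season: 1.03 × 6.12 × 25 = 157.59 mm
late-season: 0.54 × 5.99 × 25 = 80.87 mm
Seasonal total = 254.70 mm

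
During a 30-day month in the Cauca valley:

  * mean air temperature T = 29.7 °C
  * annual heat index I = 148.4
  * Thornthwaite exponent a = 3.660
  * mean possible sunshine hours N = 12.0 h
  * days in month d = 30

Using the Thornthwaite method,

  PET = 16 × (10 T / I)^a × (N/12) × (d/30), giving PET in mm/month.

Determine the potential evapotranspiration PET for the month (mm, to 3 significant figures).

10T/I = 10 × 29.7 / 148.4 = 2.0013
(10T/I)^a = 2.0013^3.660 = 12.6708
Uncorrected PET = 16 × 12.6708 = 202.733 mm
Correction = (N/12)(d/30) = (12.0/12)(30/30) = 1.0000
PET = 202.733 × 1.0000 = 202.733 mm/month

203 mm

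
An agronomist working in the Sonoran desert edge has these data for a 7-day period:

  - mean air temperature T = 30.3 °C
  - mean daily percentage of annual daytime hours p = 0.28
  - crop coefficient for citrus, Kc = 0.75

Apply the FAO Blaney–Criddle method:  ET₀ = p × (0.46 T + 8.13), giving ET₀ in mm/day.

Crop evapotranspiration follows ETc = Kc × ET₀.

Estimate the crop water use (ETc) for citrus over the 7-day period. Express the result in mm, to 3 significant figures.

ET₀ = 0.28 × (0.46 × 30.3 + 8.13) = 0.28 × 22.068 = 6.1790 mm/d
ETc = Kc × ET₀ = 0.75 × 6.1790 = 4.6343 mm/d
Over 7 days: 4.6343 × 7 = 32.440 mm

32.4 mm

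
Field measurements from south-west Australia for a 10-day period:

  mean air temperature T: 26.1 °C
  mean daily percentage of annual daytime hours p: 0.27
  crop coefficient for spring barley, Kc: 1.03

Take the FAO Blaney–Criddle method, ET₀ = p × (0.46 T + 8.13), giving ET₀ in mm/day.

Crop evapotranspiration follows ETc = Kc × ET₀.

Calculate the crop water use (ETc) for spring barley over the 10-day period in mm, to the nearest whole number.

56 mm

ET₀ = 0.27 × (0.46 × 26.1 + 8.13) = 0.27 × 20.136 = 5.4367 mm/d
ETc = Kc × ET₀ = 1.03 × 5.4367 = 5.5998 mm/d
Over 10 days: 5.5998 × 10 = 55.998 mm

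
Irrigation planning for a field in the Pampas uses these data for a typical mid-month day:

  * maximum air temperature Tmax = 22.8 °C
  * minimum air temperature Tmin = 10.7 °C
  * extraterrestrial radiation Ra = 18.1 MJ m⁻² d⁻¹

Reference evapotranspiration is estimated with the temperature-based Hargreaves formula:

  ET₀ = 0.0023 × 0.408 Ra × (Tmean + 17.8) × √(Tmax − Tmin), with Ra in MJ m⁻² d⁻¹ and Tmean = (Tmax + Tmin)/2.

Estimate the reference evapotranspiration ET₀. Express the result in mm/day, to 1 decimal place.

Tmean = (22.8 + 10.7)/2 = 16.75 °C
0.408 Ra = 0.408 × 18.1 = 7.3848 mm/d equivalent
ET₀ = 0.0023 × 7.3848 × (16.75 + 17.8) × √12.1 = 0.0023 × 7.3848 × 34.55 × 3.4785 = 2.0413 mm/d

2.0 mm/day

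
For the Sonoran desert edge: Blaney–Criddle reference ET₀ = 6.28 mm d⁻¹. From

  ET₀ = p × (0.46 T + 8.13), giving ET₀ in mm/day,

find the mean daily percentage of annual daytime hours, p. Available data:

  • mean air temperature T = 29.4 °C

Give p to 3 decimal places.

0.290

p = ET₀ / (0.46 T + 8.13) = 6.28 / (0.46 × 29.4 + 8.13) = 6.28 / 21.654 = 0.2900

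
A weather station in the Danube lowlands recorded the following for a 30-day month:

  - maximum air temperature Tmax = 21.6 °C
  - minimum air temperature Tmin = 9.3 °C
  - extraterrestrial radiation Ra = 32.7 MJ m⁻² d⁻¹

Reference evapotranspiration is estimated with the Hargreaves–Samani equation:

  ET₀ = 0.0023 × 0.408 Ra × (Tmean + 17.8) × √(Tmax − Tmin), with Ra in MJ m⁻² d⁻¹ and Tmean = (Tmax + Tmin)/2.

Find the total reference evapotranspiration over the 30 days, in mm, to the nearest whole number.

Tmean = (21.6 + 9.3)/2 = 15.45 °C
0.408 Ra = 0.408 × 32.7 = 13.3416 mm/d equivalent
ET₀ = 0.0023 × 13.3416 × (15.45 + 17.8) × √12.3 = 0.0023 × 13.3416 × 33.25 × 3.5071 = 3.5783 mm/d
Over 30 days: 3.5783 × 30 = 107.349 mm

107 mm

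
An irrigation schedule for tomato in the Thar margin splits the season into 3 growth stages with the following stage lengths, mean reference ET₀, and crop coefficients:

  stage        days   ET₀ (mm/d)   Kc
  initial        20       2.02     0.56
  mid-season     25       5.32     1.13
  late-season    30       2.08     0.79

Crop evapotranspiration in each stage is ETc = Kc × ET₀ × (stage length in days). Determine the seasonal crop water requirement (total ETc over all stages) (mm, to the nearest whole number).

222 mm

initial: 0.56 × 2.02 × 20 = 22.62 mm
mid-season: 1.13 × 5.32 × 25 = 150.29 mm
late-season: 0.79 × 2.08 × 30 = 49.30 mm
Seasonal total = 222.21 mm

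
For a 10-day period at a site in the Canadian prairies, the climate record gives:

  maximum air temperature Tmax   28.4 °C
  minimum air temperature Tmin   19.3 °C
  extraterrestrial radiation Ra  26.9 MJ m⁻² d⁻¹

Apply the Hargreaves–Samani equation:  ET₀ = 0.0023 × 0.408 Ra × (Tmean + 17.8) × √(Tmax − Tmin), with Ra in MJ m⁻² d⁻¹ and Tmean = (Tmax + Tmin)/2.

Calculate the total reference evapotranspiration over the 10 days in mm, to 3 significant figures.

31.7 mm

Tmean = (28.4 + 19.3)/2 = 23.85 °C
0.408 Ra = 0.408 × 26.9 = 10.9752 mm/d equivalent
ET₀ = 0.0023 × 10.9752 × (23.85 + 17.8) × √9.1 = 0.0023 × 10.9752 × 41.65 × 3.0166 = 3.1716 mm/d
Over 10 days: 3.1716 × 10 = 31.716 mm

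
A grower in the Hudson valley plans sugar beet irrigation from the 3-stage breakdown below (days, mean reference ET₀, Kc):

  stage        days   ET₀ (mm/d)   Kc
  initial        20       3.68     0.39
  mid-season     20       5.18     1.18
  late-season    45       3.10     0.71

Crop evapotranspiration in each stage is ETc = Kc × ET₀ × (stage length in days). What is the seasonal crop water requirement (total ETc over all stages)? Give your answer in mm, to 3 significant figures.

initial: 0.39 × 3.68 × 20 = 28.70 mm
mid-season: 1.18 × 5.18 × 20 = 122.25 mm
late-season: 0.71 × 3.10 × 45 = 99.05 mm
Seasonal total = 250.00 mm

250 mm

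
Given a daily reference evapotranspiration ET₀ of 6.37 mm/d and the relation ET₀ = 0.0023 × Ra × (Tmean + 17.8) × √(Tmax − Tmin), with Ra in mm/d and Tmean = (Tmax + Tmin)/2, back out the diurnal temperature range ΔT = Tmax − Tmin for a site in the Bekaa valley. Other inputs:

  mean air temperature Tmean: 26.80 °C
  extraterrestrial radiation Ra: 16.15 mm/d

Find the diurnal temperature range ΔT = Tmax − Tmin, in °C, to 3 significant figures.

14.8 °C

√ΔT = ET₀ / [0.0023 × Ra × (Tmean+17.8)] = 6.37 / (0.0023 × 16.15 × 44.60) = 3.8451
ΔT = 3.8451² = 14.785 °C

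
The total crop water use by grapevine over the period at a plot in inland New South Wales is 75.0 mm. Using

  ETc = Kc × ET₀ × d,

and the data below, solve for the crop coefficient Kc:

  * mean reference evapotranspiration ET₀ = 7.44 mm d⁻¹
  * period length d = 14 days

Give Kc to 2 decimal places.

ETc = Kc × ET₀ × d  ⇒  Kc = ETc / (ET₀ × d)
Kc = 75.0 / (7.44 × 14) = 75.0 / 104.16 = 0.7200

0.72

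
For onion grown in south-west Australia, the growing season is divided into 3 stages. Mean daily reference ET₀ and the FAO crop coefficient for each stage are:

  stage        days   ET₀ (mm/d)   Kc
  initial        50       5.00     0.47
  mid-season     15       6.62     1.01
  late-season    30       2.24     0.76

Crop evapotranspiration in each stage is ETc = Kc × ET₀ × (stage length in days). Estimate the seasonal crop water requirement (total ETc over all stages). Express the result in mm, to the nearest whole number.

269 mm

initial: 0.47 × 5.00 × 50 = 117.50 mm
mid-season: 1.01 × 6.62 × 15 = 100.29 mm
late-season: 0.76 × 2.24 × 30 = 51.07 mm
Seasonal total = 268.86 mm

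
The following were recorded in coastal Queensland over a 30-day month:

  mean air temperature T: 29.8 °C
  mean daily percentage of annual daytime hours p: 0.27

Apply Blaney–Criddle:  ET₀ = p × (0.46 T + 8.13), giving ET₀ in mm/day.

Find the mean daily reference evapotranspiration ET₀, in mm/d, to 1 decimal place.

ET₀ = 0.27 × (0.46 × 29.8 + 8.13) = 0.27 × 21.838 = 5.8963 mm/d

5.9 mm/d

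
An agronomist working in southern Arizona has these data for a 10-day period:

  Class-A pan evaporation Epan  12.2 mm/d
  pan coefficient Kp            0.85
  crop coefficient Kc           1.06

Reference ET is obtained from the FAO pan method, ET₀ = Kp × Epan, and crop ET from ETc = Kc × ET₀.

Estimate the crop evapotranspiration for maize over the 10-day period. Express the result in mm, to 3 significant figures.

110 mm

ET₀ = 0.85 × 12.2 = 10.3700 mm/d
ETc = Kc × ET₀ = 1.06 × 10.3700 = 10.9922 mm/d
Over 10 days: 10.9922 × 10 = 109.922 mm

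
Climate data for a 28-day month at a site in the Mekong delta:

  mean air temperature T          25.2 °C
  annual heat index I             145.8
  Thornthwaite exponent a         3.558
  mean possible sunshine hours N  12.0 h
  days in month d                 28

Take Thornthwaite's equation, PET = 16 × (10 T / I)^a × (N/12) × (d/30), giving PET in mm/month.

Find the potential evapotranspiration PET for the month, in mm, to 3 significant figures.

105 mm

10T/I = 10 × 25.2 / 145.8 = 1.7284
(10T/I)^a = 1.7284^3.558 = 7.0071
Uncorrected PET = 16 × 7.0071 = 112.114 mm
Correction = (N/12)(d/30) = (12.0/12)(28/30) = 0.9333
PET = 112.114 × 0.9333 = 104.636 mm/month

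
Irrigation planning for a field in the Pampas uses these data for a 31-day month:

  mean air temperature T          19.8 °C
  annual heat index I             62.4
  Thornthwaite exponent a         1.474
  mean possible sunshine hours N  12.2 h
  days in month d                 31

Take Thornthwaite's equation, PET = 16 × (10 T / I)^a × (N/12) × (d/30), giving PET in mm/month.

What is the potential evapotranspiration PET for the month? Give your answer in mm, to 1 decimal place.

10T/I = 10 × 19.8 / 62.4 = 3.1731
(10T/I)^a = 3.1731^1.474 = 5.4851
Uncorrected PET = 16 × 5.4851 = 87.762 mm
Correction = (N/12)(d/30) = (12.2/12)(31/30) = 1.0506
PET = 87.762 × 1.0506 = 92.203 mm/month

92.2 mm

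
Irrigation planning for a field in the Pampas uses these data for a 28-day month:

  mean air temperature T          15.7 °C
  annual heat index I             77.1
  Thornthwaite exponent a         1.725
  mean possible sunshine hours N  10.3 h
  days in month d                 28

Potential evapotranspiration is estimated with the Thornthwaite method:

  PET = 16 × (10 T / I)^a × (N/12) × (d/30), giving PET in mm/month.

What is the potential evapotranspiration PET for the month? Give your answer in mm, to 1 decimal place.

43.7 mm

10T/I = 10 × 15.7 / 77.1 = 2.0363
(10T/I)^a = 2.0363^1.725 = 3.4100
Uncorrected PET = 16 × 3.4100 = 54.560 mm
Correction = (N/12)(d/30) = (10.3/12)(28/30) = 0.8011
PET = 54.560 × 0.8011 = 43.708 mm/month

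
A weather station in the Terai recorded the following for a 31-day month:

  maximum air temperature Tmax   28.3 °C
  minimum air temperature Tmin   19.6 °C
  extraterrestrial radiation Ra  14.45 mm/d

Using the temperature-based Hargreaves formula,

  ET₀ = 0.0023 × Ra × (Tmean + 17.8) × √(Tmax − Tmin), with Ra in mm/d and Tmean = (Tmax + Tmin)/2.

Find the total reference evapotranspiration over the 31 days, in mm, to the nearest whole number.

Tmean = (28.3 + 19.6)/2 = 23.95 °C
ET₀ = 0.0023 × 14.45 × (23.95 + 17.8) × √8.7 = 0.0023 × 14.45 × 41.75 × 2.9496 = 4.0928 mm/d
Over 31 days: 4.0928 × 31 = 126.877 mm

127 mm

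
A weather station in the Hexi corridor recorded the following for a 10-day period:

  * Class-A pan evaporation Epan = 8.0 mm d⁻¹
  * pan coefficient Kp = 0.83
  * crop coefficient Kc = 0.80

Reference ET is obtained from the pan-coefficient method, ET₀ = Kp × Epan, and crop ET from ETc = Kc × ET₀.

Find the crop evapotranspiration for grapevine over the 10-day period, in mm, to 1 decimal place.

53.1 mm

ET₀ = 0.83 × 8.0 = 6.6400 mm/d
ETc = Kc × ET₀ = 0.80 × 6.6400 = 5.3120 mm/d
Over 10 days: 5.3120 × 10 = 53.120 mm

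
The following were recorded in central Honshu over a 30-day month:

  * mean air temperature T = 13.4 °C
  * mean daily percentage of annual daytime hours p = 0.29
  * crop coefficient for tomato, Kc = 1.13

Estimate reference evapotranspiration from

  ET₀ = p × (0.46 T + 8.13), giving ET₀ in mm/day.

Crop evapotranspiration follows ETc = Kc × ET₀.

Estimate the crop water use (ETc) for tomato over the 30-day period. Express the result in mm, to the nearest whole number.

ET₀ = 0.29 × (0.46 × 13.4 + 8.13) = 0.29 × 14.294 = 4.1453 mm/d
ETc = Kc × ET₀ = 1.13 × 4.1453 = 4.6842 mm/d
Over 30 days: 4.6842 × 30 = 140.526 mm

141 mm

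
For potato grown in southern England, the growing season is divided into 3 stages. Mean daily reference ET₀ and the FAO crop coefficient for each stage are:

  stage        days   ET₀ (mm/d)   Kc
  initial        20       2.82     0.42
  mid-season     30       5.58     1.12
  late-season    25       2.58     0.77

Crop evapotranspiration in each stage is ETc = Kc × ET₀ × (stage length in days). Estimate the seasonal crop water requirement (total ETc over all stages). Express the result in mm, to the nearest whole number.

initial: 0.42 × 2.82 × 20 = 23.69 mm
mid-season: 1.12 × 5.58 × 30 = 187.49 mm
late-season: 0.77 × 2.58 × 25 = 49.67 mm
Seasonal total = 260.85 mm

261 mm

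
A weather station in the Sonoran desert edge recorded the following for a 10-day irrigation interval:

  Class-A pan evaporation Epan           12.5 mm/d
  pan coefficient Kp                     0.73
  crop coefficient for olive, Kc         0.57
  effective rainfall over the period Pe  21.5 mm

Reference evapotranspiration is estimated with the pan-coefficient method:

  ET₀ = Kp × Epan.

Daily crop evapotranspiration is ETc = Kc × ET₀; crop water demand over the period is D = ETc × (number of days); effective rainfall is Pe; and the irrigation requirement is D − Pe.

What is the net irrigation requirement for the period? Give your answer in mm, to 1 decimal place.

ET₀ = 0.73 × 12.5 = 9.1250 mm/d
ETc = Kc × ET₀ = 0.57 × 9.1250 = 5.2013 mm/d
Crop demand D = ETc × 10 d = 5.2013 × 10 = 52.013 mm
D − Pe = 52.013 − 21.5 = 30.513 mm

30.5 mm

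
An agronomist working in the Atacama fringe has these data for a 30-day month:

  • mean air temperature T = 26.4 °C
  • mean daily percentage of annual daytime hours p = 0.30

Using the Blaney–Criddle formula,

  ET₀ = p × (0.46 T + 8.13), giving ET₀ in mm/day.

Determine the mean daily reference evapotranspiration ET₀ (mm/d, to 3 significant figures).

ET₀ = 0.30 × (0.46 × 26.4 + 8.13) = 0.30 × 20.274 = 6.0822 mm/d

6.08 mm/d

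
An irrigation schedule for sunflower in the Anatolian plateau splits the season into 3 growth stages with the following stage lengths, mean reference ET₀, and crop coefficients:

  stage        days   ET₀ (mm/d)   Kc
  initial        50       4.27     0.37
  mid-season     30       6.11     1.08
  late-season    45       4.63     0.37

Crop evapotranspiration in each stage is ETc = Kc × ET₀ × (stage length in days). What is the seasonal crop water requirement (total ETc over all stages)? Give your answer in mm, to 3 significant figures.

354 mm

initial: 0.37 × 4.27 × 50 = 79.00 mm
mid-season: 1.08 × 6.11 × 30 = 197.96 mm
late-season: 0.37 × 4.63 × 45 = 77.09 mm
Seasonal total = 354.05 mm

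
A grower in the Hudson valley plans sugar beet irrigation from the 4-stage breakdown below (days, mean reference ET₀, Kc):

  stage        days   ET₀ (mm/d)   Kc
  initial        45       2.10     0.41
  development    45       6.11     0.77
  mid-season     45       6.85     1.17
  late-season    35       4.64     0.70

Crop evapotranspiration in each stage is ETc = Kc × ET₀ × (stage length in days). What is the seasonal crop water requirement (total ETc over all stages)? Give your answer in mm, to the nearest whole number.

initial: 0.41 × 2.10 × 45 = 38.75 mm
development: 0.77 × 6.11 × 45 = 211.71 mm
mid-season: 1.17 × 6.85 × 45 = 360.65 mm
late-season: 0.70 × 4.64 × 35 = 113.68 mm
Seasonal total = 724.79 mm

725 mm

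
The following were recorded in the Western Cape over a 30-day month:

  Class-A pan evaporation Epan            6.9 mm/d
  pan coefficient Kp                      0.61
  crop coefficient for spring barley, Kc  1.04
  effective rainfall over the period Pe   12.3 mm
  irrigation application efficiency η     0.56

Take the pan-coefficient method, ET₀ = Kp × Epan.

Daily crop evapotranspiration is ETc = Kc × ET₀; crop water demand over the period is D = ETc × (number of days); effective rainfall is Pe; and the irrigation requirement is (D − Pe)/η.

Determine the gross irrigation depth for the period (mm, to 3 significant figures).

213 mm

ET₀ = 0.61 × 6.9 = 4.2090 mm/d
ETc = Kc × ET₀ = 1.04 × 4.2090 = 4.3774 mm/d
Crop demand D = ETc × 30 d = 4.3774 × 30 = 131.322 mm
D − Pe = 131.322 − 12.3 = 119.022 mm
Gross irrigation = 119.022 / 0.56 = 212.539 mm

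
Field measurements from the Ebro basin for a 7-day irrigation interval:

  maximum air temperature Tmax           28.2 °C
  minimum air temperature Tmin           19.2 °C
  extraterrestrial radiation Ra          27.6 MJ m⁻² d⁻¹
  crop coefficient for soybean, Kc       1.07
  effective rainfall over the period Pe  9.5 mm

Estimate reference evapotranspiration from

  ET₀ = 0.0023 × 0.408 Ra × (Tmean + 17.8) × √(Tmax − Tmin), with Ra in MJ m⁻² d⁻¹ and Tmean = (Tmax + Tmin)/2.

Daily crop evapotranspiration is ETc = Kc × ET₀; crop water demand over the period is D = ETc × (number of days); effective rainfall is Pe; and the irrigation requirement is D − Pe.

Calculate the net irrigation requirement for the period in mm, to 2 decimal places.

Tmean = (28.2 + 19.2)/2 = 23.70 °C
0.408 Ra = 0.408 × 27.6 = 11.2608 mm/d equivalent
ET₀ = 0.0023 × 11.2608 × (23.70 + 17.8) × √9.0 = 0.0023 × 11.2608 × 41.50 × 3.0000 = 3.2245 mm/d
ETc = Kc × ET₀ = 1.07 × 3.2245 = 3.4502 mm/d
Crop demand D = ETc × 7 d = 3.4502 × 7 = 24.151 mm
D − Pe = 24.151 − 9.5 = 14.651 mm

14.65 mm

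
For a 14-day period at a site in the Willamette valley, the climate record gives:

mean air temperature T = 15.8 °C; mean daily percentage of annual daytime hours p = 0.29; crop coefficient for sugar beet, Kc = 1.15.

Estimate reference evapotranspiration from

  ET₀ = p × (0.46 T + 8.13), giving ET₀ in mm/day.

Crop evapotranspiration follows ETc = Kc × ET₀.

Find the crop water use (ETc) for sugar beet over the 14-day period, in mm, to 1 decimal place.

71.9 mm

ET₀ = 0.29 × (0.46 × 15.8 + 8.13) = 0.29 × 15.398 = 4.4654 mm/d
ETc = Kc × ET₀ = 1.15 × 4.4654 = 5.1352 mm/d
Over 14 days: 5.1352 × 14 = 71.893 mm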